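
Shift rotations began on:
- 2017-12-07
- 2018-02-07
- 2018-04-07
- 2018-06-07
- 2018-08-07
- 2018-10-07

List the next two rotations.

2018-12-07, 2019-02-07

The day-of-month is always 7 (62, 59, 61, 61, 61 days between events).
So this recurs on the 7th of every 2 months.
Next: December 2018 → 2018-12-07.
February 2019: 2019-02-07.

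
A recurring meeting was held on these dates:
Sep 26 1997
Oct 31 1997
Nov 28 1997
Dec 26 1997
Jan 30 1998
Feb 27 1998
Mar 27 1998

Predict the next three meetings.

Apr 24 1998, May 29 1998, Jun 26 1998

All Fridays; the gaps (35, 28, 28, 35, 28, 28) vary with month length.
This is the last Friday of each month.
Last Friday of April 1998: Apr 24 1998.
May 1998 ends with Friday May 29 1998.
Last Friday of June 1998: Jun 26 1998.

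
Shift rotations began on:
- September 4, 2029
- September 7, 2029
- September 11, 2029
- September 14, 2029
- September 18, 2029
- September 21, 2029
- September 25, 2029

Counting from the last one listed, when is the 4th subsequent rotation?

October 9, 2029

The gap pattern 3, 4, 3, 4, 3, 4 repeats every 2 events.
These are the Tuesdays and Fridays of each week.
Next Friday: September 28, 2029.
Next Tuesday: October 2, 2029.
The following Friday is October 5, 2029.
Next Tuesday: October 9, 2029.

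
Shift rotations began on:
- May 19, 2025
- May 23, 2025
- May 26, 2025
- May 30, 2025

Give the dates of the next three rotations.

Gaps: 4, 3, 4 days — not constant, but cyclic with period 2.
The events fall on every Monday and Friday.
Next Monday: June 2, 2025.
Next Friday: June 6, 2025.
Next Monday: June 9, 2025.

June 2, 2025; June 6, 2025; June 9, 2025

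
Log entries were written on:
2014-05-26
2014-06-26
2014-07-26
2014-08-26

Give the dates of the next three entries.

2014-09-26, 2014-10-26, 2014-11-26

Gaps: 31, 30, 31 days — not constant. Every event is on the 26th of the month.
Pattern: the 26th of each month.
Next: September 2014 → 2014-09-26.
October 2014: 2014-10-26.
Next: November 2014 → 2014-11-26.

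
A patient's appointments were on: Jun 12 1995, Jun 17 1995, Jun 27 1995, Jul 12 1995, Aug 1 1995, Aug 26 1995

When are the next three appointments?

Intervals are 5, 10, 15, 20, 25 days — an arithmetic progression with common difference 5.
Next gap: 30 days. Aug 26 1995 + 30 days = Sep 25 1995.
Next gap: 35 days. Sep 25 1995 + 35 days = Oct 30 1995.
Next gap: 40 days. Oct 30 1995 + 40 days = Dec 9 1995.

Sep 25 1995, Oct 30 1995, Dec 9 1995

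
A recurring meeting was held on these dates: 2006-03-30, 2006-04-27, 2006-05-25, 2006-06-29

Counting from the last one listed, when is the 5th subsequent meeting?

Every date is a Thursday; gaps 28, 28, 35 days.
Each is the last Thursday of its month (at least one falls on the 29th or later, ruling out '4th Thursday').
Last Thursday of July 2006: 2006-07-27.
Last Thursday of August 2006: 2006-08-31.
Last Thursday of September 2006: 2006-09-28.
Last Thursday of October 2006: 2006-10-26.
November 2006 ends with Thursday 2006-11-30.

2006-11-30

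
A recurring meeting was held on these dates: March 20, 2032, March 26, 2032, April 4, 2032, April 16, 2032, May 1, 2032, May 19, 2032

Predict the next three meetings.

June 9, 2032; July 3, 2032; July 30, 2032

Gaps: 6, 9, 12, 15, 18 days — each gap is 3 larger than the previous one.
Next gap: 21 days. May 19, 2032 + 21 days = June 9, 2032.
Next gap: 24 days. June 9, 2032 + 24 days = July 3, 2032.
Next gap: 27 days. July 3, 2032 + 27 days = July 30, 2032.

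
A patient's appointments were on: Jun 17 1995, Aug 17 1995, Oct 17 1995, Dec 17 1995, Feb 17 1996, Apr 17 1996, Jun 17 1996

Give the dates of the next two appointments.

Aug 17 1996, Oct 17 1996

Gaps: 61, 61, 61, 62, 60, 61 days — not constant. Every event is on the 17th of the month.
Pattern: the 17th of every 2 months.
August 1996: Aug 17 1996.
Next: October 1996 → Oct 17 1996.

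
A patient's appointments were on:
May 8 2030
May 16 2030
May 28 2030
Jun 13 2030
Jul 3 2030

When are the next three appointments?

Intervals are 8, 12, 16, 20 days — an arithmetic progression with common difference 4.
Next gap: 24 days. Jul 3 2030 + 24 days = Jul 27 2030.
Next gap: 28 days. Jul 27 2030 + 28 days = Aug 24 2030.
Next gap: 32 days. Aug 24 2030 + 32 days = Sep 25 2030.

Jul 27 2030, Aug 24 2030, Sep 25 2030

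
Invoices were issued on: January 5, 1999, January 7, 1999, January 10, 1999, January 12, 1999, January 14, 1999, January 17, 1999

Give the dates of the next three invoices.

January 19, 1999; January 21, 1999; January 24, 1999

Gaps: 2, 3, 2, 2, 3 days — not constant, but cyclic with period 3.
The events fall on every Tuesday, Thursday and Sunday.
The following Tuesday is January 19, 1999.
The following Thursday is January 21, 1999.
The following Sunday is January 24, 1999.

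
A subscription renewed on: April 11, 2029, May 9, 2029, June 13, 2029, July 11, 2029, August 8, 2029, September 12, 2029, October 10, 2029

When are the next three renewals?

Gaps: 28, 35, 28, 28, 35, 28 days — a mix of 28 and 35. Every date is a Wednesday.
Each is the 2nd Wednesday of its month.
November 2029 — 2nd Wednesday is November 14, 2029.
2nd Wednesday of December 2029: December 12, 2029.
January 2030 — 2nd Wednesday is January 9, 2030.

November 14, 2029; December 12, 2029; January 9, 2030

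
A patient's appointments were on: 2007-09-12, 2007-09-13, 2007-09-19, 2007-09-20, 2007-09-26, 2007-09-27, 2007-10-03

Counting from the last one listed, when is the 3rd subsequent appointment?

2007-10-11

Every event lands on a Wednesday or Thursday (gaps cycle 1, 6, 1, 6, 1, 6).
So the schedule is: every Wednesday and Thursday.
Next Thursday: 2007-10-04.
Next Wednesday: 2007-10-10.
The following Thursday is 2007-10-11.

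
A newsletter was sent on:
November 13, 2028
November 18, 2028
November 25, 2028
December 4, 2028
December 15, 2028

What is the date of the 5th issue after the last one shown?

The spacing grows by 2 each time: 5, 7, 9, 11 days.
Next gap: 13 days. December 15, 2028 + 13 days = December 28, 2028.
Next gap: 15 days. December 28, 2028 + 15 days = January 12, 2029.
Next gap: 17 days. January 12, 2029 + 17 days = January 29, 2029.
Next gap: 19 days. January 29, 2029 + 19 days = February 17, 2029.
Next gap: 21 days. February 17, 2029 + 21 days = March 10, 2029.

March 10, 2029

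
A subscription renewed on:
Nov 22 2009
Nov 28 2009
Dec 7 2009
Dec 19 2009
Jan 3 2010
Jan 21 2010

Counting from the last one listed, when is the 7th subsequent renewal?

Aug 19 2010

The spacing grows by 3 each time: 6, 9, 12, 15, 18 days.
Next gap: 21 days. Jan 21 2010 + 21 days = Feb 11 2010.
Next gap: 24 days. Feb 11 2010 + 24 days = Mar 7 2010.
Next gap: 27 days. Mar 7 2010 + 27 days = Apr 3 2010.
Next gap: 30 days. Apr 3 2010 + 30 days = May 3 2010.
Next gap: 33 days. May 3 2010 + 33 days = Jun 5 2010.
Next gap: 36 days. Jun 5 2010 + 36 days = Jul 11 2010.
Next gap: 39 days. Jul 11 2010 + 39 days = Aug 19 2010.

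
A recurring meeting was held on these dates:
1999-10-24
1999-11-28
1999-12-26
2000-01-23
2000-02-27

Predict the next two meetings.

2000-03-26, 2000-04-23

All dates are Sundays, 35, 28, 28, 35 days apart.
Specifically, the 4th Sunday of each month.
March 2000 — 4th Sunday is 2000-03-26.
4th Sunday of April 2000: 2000-04-23.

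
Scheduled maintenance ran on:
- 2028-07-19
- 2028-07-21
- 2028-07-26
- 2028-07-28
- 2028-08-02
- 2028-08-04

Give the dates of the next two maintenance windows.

2028-08-09, 2028-08-11

Every event lands on a Wednesday or Friday (gaps cycle 2, 5, 2, 5, 2).
So the schedule is: every Wednesday and Friday.
Next Wednesday: 2028-08-09.
The following Friday is 2028-08-11.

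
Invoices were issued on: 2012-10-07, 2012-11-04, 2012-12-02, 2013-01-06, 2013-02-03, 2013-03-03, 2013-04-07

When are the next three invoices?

These are Sundays at 28- or 35-day spacing (28, 28, 35, 28, 28, 35).
The pattern: 1st Sunday of the month.
May 2013 — 1st Sunday is 2013-05-05.
1st Sunday of June 2013: 2013-06-02.
July 2013 — 1st Sunday is 2013-07-07.

2013-05-05, 2013-06-02, 2013-07-07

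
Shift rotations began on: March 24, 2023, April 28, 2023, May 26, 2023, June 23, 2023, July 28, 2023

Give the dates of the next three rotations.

Gaps: 35, 28, 28, 35 days — a mix of 28 and 35. Every date is a Friday.
Each is the 4th Friday of its month.
4th Friday of August 2023: August 25, 2023.
September 2023 — 4th Friday is September 22, 2023.
4th Friday of October 2023: October 27, 2023.

August 25, 2023; September 22, 2023; October 27, 2023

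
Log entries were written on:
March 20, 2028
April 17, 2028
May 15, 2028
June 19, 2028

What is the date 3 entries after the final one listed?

September 18, 2028

All dates are Mondays, 28, 28, 35 days apart.
Specifically, the 3rd Monday of each month.
July 2028 — 3rd Monday is July 17, 2028.
3rd Monday of August 2028: August 21, 2028.
September 2028 — 3rd Monday is September 18, 2028.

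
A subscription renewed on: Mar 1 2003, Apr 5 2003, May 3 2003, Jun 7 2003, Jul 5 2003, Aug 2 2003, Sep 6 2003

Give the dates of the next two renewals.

Oct 4 2003, Nov 1 2003

Gaps: 35, 28, 35, 28, 28, 35 days — a mix of 28 and 35. Every date is a Saturday.
Each is the 1st Saturday of its month.
October 2003 — 1st Saturday is Oct 4 2003.
1st Saturday of November 2003: Nov 1 2003.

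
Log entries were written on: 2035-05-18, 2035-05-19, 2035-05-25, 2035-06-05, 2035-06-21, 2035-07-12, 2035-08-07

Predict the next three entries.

The spacing grows by 5 each time: 1, 6, 11, 16, 21, 26 days.
Next gap: 31 days. 2035-08-07 + 31 days = 2035-09-07.
Next gap: 36 days. 2035-09-07 + 36 days = 2035-10-13.
Next gap: 41 days. 2035-10-13 + 41 days = 2035-11-23.

2035-09-07, 2035-10-13, 2035-11-23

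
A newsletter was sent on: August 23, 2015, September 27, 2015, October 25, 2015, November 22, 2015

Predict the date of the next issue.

These are Sundays at 28- or 35-day spacing (35, 28, 28).
The pattern: 4th Sunday of the month.
December 2015 — 4th Sunday is December 27, 2015.

December 27, 2015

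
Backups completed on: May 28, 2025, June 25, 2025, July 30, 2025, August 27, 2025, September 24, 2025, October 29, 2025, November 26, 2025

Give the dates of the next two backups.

December 31, 2025; January 28, 2026

All Wednesdays; the gaps (28, 35, 28, 28, 35, 28) vary with month length.
This is the last Wednesday of each month.
Last Wednesday of December 2025: December 31, 2025.
January 2026 ends with Wednesday January 28, 2026.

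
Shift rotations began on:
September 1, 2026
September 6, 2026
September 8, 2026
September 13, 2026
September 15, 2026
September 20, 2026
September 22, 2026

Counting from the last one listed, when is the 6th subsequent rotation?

Gaps: 5, 2, 5, 2, 5, 2 days — not constant, but cyclic with period 2.
The events fall on every Tuesday and Sunday.
Next Sunday: September 27, 2026.
Next Tuesday: September 29, 2026.
Next Sunday: October 4, 2026.
The following Tuesday is October 6, 2026.
The following Sunday is October 11, 2026.
Next Tuesday: October 13, 2026.

October 13, 2026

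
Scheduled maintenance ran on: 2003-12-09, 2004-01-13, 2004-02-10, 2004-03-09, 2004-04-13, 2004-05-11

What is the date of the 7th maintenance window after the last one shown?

These are Tuesdays at 28- or 35-day spacing (35, 28, 28, 35, 28).
The pattern: 2nd Tuesday of the month.
2nd Tuesday of June 2004: 2004-06-08.
2nd Tuesday of July 2004: 2004-07-13.
2nd Tuesday of August 2004: 2004-08-10.
September 2004 — 2nd Tuesday is 2004-09-14.
2nd Tuesday of October 2004: 2004-10-12.
2nd Tuesday of November 2004: 2004-11-09.
December 2004 — 2nd Tuesday is 2004-12-14.

2004-12-14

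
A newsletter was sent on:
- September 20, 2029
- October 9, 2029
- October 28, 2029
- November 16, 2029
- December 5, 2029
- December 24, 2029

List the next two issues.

Gaps between consecutive events: 19, 19, 19, 19, 19 days — a constant 19-day interval.
December 24, 2029 + 19 days = January 12, 2030.
January 12, 2030 + 19 days = January 31, 2030.

January 12, 2030; January 31, 2030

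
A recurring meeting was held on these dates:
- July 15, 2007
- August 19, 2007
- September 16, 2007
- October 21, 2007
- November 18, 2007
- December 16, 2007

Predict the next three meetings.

January 20, 2008; February 17, 2008; March 16, 2008

Gaps: 35, 28, 35, 28, 28 days — a mix of 28 and 35. Every date is a Sunday.
Each is the 3rd Sunday of its month.
3rd Sunday of January 2008: January 20, 2008.
February 2008 — 3rd Sunday is February 17, 2008.
March 2008 — 3rd Sunday is March 16, 2008.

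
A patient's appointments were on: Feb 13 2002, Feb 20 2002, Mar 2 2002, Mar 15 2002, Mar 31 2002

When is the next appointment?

Apr 19 2002

Intervals are 7, 10, 13, 16 days — an arithmetic progression with common difference 3.
Next gap: 19 days. Mar 31 2002 + 19 days = Apr 19 2002.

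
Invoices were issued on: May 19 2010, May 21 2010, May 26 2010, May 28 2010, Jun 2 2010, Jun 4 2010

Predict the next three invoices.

The gap pattern 2, 5, 2, 5, 2 repeats every 2 events.
These are the Wednesdays and Fridays of each week.
The following Wednesday is Jun 9 2010.
Next Friday: Jun 11 2010.
The following Wednesday is Jun 16 2010.

Jun 9 2010, Jun 11 2010, Jun 16 2010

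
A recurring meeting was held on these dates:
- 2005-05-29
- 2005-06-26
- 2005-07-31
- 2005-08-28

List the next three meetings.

2005-09-25, 2005-10-30, 2005-11-27

All Sundays; the gaps (28, 35, 28) vary with month length.
This is the last Sunday of each month.
Last Sunday of September 2005: 2005-09-25.
Last Sunday of October 2005: 2005-10-30.
Last Sunday of November 2005: 2005-11-27.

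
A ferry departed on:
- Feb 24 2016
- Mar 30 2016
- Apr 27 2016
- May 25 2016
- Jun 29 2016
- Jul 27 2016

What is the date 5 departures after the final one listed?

Dec 28 2016

These are Wednesdays with 35, 28, 28, 35, 28-day gaps.
Each is the final Wednesday of its month — Mar 30 2016 is past the 28th, so '4th Wednesday' doesn't fit.
August 2016 ends with Wednesday Aug 31 2016.
Last Wednesday of September 2016: Sep 28 2016.
Last Wednesday of October 2016: Oct 26 2016.
Last Wednesday of November 2016: Nov 30 2016.
December 2016 ends with Wednesday Dec 28 2016.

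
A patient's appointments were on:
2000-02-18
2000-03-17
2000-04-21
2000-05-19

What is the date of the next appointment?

2000-06-16

These are Fridays at 28- or 35-day spacing (28, 35, 28).
The pattern: 3rd Friday of the month.
June 2000 — 3rd Friday is 2000-06-16.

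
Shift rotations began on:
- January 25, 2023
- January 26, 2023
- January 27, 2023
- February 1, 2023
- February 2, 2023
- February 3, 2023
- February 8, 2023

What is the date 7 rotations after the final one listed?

February 23, 2023

The gap pattern 1, 1, 5, 1, 1, 5 repeats every 3 events.
These are the Wednesdays, Thursdays and Fridays of each week.
Next Thursday: February 9, 2023.
The following Friday is February 10, 2023.
The following Wednesday is February 15, 2023.
Next Thursday: February 16, 2023.
Next Friday: February 17, 2023.
The following Wednesday is February 22, 2023.
Next Thursday: February 23, 2023.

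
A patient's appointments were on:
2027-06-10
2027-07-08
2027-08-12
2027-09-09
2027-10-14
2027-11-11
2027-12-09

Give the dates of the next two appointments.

Gaps: 28, 35, 28, 35, 28, 28 days — a mix of 28 and 35. Every date is a Thursday.
Each is the 2nd Thursday of its month.
2nd Thursday of January 2028: 2028-01-13.
2nd Thursday of February 2028: 2028-02-10.

2028-01-13, 2028-02-10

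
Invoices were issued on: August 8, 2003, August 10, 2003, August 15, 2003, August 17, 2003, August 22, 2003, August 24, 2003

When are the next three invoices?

Every event lands on a Friday or Sunday (gaps cycle 2, 5, 2, 5, 2).
So the schedule is: every Friday and Sunday.
The following Friday is August 29, 2003.
The following Sunday is August 31, 2003.
Next Friday: September 5, 2003.

August 29, 2003; August 31, 2003; September 5, 2003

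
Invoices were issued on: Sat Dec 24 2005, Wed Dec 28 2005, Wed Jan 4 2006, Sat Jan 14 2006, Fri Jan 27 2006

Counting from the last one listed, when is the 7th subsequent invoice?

Fri Jul 21 2006

The spacing grows by 3 each time: 4, 7, 10, 13 days.
Next gap: 16 days. Fri Jan 27 2006 + 16 days = Sun Feb 12 2006.
Next gap: 19 days. Sun Feb 12 2006 + 19 days = Fri Mar 3 2006.
Next gap: 22 days. Fri Mar 3 2006 + 22 days = Sat Mar 25 2006.
Next gap: 25 days. Sat Mar 25 2006 + 25 days = Wed Apr 19 2006.
Next gap: 28 days. Wed Apr 19 2006 + 28 days = Wed May 17 2006.
Next gap: 31 days. Wed May 17 2006 + 31 days = Sat Jun 17 2006.
Next gap: 34 days. Sat Jun 17 2006 + 34 days = Fri Jul 21 2006.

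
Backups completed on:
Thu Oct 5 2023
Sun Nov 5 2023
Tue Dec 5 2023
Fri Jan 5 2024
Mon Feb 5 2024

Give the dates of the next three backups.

Each date is the 5th; the gaps (31, 30, 31, 31) track the month lengths.
The rule is the 5th of each month.
Next: March 2024 → Tue Mar 5 2024.
Next: April 2024 → Fri Apr 5 2024.
Next: May 2024 → Sun May 5 2024.

Tue Mar 5 2024, Fri Apr 5 2024, Sun May 5 2024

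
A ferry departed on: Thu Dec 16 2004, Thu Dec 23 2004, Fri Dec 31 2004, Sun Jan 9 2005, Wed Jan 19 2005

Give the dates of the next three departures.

Sun Jan 30 2005, Fri Feb 11 2005, Thu Feb 24 2005

The spacing grows by 1 each time: 7, 8, 9, 10 days.
Next gap: 11 days. Wed Jan 19 2005 + 11 days = Sun Jan 30 2005.
Next gap: 12 days. Sun Jan 30 2005 + 12 days = Fri Feb 11 2005.
Next gap: 13 days. Fri Feb 11 2005 + 13 days = Thu Feb 24 2005.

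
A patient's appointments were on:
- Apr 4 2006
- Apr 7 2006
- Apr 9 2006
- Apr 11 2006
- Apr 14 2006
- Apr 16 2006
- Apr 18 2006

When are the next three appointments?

Every event lands on a Tuesday or Friday or Sunday (gaps cycle 3, 2, 2, 3, 2, 2).
So the schedule is: every Tuesday, Friday and Sunday.
The following Friday is Apr 21 2006.
The following Sunday is Apr 23 2006.
Next Tuesday: Apr 25 2006.

Apr 21 2006, Apr 23 2006, Apr 25 2006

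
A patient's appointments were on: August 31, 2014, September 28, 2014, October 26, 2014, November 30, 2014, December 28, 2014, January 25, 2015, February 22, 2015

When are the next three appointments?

All Sundays; the gaps (28, 28, 35, 28, 28, 28) vary with month length.
This is the last Sunday of each month.
Last Sunday of March 2015: March 29, 2015.
Last Sunday of April 2015: April 26, 2015.
Last Sunday of May 2015: May 31, 2015.

March 29, 2015; April 26, 2015; May 31, 2015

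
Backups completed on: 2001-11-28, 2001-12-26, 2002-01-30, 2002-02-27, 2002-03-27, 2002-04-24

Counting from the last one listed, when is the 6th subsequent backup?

These are Wednesdays with 28, 35, 28, 28, 28-day gaps.
Each is the final Wednesday of its month — 2002-01-30 is past the 28th, so '4th Wednesday' doesn't fit.
May 2002 ends with Wednesday 2002-05-29.
Last Wednesday of June 2002: 2002-06-26.
July 2002 ends with Wednesday 2002-07-31.
Last Wednesday of August 2002: 2002-08-28.
Last Wednesday of September 2002: 2002-09-25.
Last Wednesday of October 2002: 2002-10-30.

2002-10-30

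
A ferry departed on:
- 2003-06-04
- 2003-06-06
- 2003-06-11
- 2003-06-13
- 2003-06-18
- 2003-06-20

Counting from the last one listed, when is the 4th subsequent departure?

The gap pattern 2, 5, 2, 5, 2 repeats every 2 events.
These are the Wednesdays and Fridays of each week.
The following Wednesday is 2003-06-25.
The following Friday is 2003-06-27.
The following Wednesday is 2003-07-02.
The following Friday is 2003-07-04.

2003-07-04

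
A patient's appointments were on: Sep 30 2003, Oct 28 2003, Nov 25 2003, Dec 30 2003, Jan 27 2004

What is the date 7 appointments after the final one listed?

Aug 31 2004

All Tuesdays; the gaps (28, 28, 35, 28) vary with month length.
This is the last Tuesday of each month.
February 2004 ends with Tuesday Feb 24 2004.
March 2004 ends with Tuesday Mar 30 2004.
April 2004 ends with Tuesday Apr 27 2004.
May 2004 ends with Tuesday May 25 2004.
Last Tuesday of June 2004: Jun 29 2004.
Last Tuesday of July 2004: Jul 27 2004.
Last Tuesday of August 2004: Aug 31 2004.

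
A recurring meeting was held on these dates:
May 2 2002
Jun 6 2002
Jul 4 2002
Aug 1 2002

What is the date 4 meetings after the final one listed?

Dec 5 2002

All dates are Thursdays, 35, 28, 28 days apart.
Specifically, the 1st Thursday of each month.
1st Thursday of September 2002: Sep 5 2002.
October 2002 — 1st Thursday is Oct 3 2002.
1st Thursday of November 2002: Nov 7 2002.
December 2002 — 1st Thursday is Dec 5 2002.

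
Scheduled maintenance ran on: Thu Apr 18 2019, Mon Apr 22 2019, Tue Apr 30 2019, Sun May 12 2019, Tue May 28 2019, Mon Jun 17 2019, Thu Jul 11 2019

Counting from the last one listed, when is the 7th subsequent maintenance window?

Thu Apr 16 2020

Intervals are 4, 8, 12, 16, 20, 24 days — an arithmetic progression with common difference 4.
Next gap: 28 days. Thu Jul 11 2019 + 28 days = Thu Aug 8 2019.
Next gap: 32 days. Thu Aug 8 2019 + 32 days = Mon Sep 9 2019.
Next gap: 36 days. Mon Sep 9 2019 + 36 days = Tue Oct 15 2019.
Next gap: 40 days. Tue Oct 15 2019 + 40 days = Sun Nov 24 2019.
Next gap: 44 days. Sun Nov 24 2019 + 44 days = Tue Jan 7 2020.
Next gap: 48 days. Tue Jan 7 2020 + 48 days = Mon Feb 24 2020.
Next gap: 52 days. Mon Feb 24 2020 + 52 days = Thu Apr 16 2020.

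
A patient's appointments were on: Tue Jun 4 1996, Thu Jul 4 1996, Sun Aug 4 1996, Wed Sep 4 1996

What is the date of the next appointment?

Fri Oct 4 1996

Gaps: 30, 31, 31 days — not constant. Every event is on the 4th of the month.
Pattern: the 4th of each month.
October 1996: Fri Oct 4 1996.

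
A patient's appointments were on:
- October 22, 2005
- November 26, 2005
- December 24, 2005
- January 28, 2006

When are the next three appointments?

February 25, 2006; March 25, 2006; April 22, 2006

Gaps: 35, 28, 35 days — a mix of 28 and 35. Every date is a Saturday.
Each is the 4th Saturday of its month.
February 2006 — 4th Saturday is February 25, 2006.
4th Saturday of March 2006: March 25, 2006.
April 2006 — 4th Saturday is April 22, 2006.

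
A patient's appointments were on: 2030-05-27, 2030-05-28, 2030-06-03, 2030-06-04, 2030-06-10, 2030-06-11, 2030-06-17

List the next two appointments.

Gaps: 1, 6, 1, 6, 1, 6 days — not constant, but cyclic with period 2.
The events fall on every Monday and Tuesday.
The following Tuesday is 2030-06-18.
Next Monday: 2030-06-24.

2030-06-18, 2030-06-24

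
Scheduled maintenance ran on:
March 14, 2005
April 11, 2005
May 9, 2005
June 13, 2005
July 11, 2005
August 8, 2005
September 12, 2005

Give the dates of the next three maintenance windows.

October 10, 2005; November 14, 2005; December 12, 2005

All dates are Mondays, 28, 28, 35, 28, 28, 35 days apart.
Specifically, the 2nd Monday of each month.
2nd Monday of October 2005: October 10, 2005.
2nd Monday of November 2005: November 14, 2005.
2nd Monday of December 2005: December 12, 2005.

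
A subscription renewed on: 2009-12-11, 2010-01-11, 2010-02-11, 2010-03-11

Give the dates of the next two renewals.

The day-of-month is always 11 (31, 31, 28 days between events).
So this recurs on the 11th of each month.
April 2010: 2010-04-11.
May 2010: 2010-05-11.

2010-04-11, 2010-05-11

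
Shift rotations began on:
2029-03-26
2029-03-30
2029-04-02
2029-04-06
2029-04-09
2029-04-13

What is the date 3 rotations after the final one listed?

2029-04-23

Every event lands on a Monday or Friday (gaps cycle 4, 3, 4, 3, 4).
So the schedule is: every Monday and Friday.
Next Monday: 2029-04-16.
The following Friday is 2029-04-20.
The following Monday is 2029-04-23.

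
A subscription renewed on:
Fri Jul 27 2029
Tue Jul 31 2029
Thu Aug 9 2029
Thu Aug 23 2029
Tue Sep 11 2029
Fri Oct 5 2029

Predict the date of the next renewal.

The spacing grows by 5 each time: 4, 9, 14, 19, 24 days.
Next gap: 29 days. Fri Oct 5 2029 + 29 days = Sat Nov 3 2029.

Sat Nov 3 2029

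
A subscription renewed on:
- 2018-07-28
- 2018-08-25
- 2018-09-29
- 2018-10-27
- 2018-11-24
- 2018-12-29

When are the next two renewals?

2019-01-26, 2019-02-23

These are Saturdays with 28, 35, 28, 28, 35-day gaps.
Each is the final Saturday of its month — 2018-09-29 is past the 28th, so '4th Saturday' doesn't fit.
Last Saturday of January 2019: 2019-01-26.
February 2019 ends with Saturday 2019-02-23.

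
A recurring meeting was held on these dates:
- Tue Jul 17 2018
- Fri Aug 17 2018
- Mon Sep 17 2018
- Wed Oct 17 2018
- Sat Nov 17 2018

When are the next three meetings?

Mon Dec 17 2018, Thu Jan 17 2019, Sun Feb 17 2019

Gaps: 31, 31, 30, 31 days — not constant. Every event is on the 17th of the month.
Pattern: the 17th of each month.
December 2018: Mon Dec 17 2018.
Next: January 2019 → Thu Jan 17 2019.
Next: February 2019 → Sun Feb 17 2019.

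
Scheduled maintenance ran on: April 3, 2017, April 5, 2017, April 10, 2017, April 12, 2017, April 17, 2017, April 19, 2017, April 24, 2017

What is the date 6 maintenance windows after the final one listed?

Gaps: 2, 5, 2, 5, 2, 5 days — not constant, but cyclic with period 2.
The events fall on every Monday and Wednesday.
The following Wednesday is April 26, 2017.
Next Monday: May 1, 2017.
The following Wednesday is May 3, 2017.
The following Monday is May 8, 2017.
Next Wednesday: May 10, 2017.
Next Monday: May 15, 2017.

May 15, 2017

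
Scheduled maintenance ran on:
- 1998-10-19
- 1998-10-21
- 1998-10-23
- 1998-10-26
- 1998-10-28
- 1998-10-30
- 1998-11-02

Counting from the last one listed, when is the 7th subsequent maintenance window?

Gaps: 2, 2, 3, 2, 2, 3 days — not constant, but cyclic with period 3.
The events fall on every Monday, Wednesday and Friday.
The following Wednesday is 1998-11-04.
Next Friday: 1998-11-06.
Next Monday: 1998-11-09.
Next Wednesday: 1998-11-11.
Next Friday: 1998-11-13.
Next Monday: 1998-11-16.
The following Wednesday is 1998-11-18.

1998-11-18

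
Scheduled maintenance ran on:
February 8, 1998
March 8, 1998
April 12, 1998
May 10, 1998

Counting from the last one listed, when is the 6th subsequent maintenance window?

Gaps: 28, 35, 28 days — a mix of 28 and 35. Every date is a Sunday.
Each is the 2nd Sunday of its month.
2nd Sunday of June 1998: June 14, 1998.
July 1998 — 2nd Sunday is July 12, 1998.
2nd Sunday of August 1998: August 9, 1998.
2nd Sunday of September 1998: September 13, 1998.
2nd Sunday of October 1998: October 11, 1998.
2nd Sunday of November 1998: November 8, 1998.

November 8, 1998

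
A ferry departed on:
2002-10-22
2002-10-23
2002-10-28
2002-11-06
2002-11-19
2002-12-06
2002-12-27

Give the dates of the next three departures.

Gaps: 1, 5, 9, 13, 17, 21 days — each gap is 4 larger than the previous one.
Next gap: 25 days. 2002-12-27 + 25 days = 2003-01-21.
Next gap: 29 days. 2003-01-21 + 29 days = 2003-02-19.
Next gap: 33 days. 2003-02-19 + 33 days = 2003-03-24.

2003-01-21, 2003-02-19, 2003-03-24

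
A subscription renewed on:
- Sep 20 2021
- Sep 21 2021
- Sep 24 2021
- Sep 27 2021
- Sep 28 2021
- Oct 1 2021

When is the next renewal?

Every event lands on a Monday or Tuesday or Friday (gaps cycle 1, 3, 3, 1, 3).
So the schedule is: every Monday, Tuesday and Friday.
The following Monday is Oct 4 2021.

Oct 4 2021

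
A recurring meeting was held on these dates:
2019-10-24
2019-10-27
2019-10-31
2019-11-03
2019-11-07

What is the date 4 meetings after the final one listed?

Gaps: 3, 4, 3, 4 days — not constant, but cyclic with period 2.
The events fall on every Thursday and Sunday.
Next Sunday: 2019-11-10.
Next Thursday: 2019-11-14.
Next Sunday: 2019-11-17.
Next Thursday: 2019-11-21.

2019-11-21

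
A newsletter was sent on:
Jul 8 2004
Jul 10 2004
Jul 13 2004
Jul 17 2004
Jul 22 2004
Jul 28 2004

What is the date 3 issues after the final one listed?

Aug 21 2004

Intervals are 2, 3, 4, 5, 6 days — an arithmetic progression with common difference 1.
Next gap: 7 days. Jul 28 2004 + 7 days = Aug 4 2004.
Next gap: 8 days. Aug 4 2004 + 8 days = Aug 12 2004.
Next gap: 9 days. Aug 12 2004 + 9 days = Aug 21 2004.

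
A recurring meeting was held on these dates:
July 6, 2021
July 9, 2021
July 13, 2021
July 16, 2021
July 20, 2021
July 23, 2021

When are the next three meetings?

The gap pattern 3, 4, 3, 4, 3 repeats every 2 events.
These are the Tuesdays and Fridays of each week.
The following Tuesday is July 27, 2021.
The following Friday is July 30, 2021.
The following Tuesday is August 3, 2021.

July 27, 2021; July 30, 2021; August 3, 2021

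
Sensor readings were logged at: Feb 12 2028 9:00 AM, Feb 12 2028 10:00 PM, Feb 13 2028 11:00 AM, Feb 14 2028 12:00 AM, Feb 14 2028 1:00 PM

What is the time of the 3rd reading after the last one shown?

Feb 16 2028 4:00 AM

Gaps: 13, 13, 13, 13 hours — each event is 13 hours after the previous one.
Feb 14 2028 1:00 PM + 13 h = Feb 15 2028 2:00 AM.
Feb 15 2028 2:00 AM + 13 h = Feb 15 2028 3:00 PM.
Feb 15 2028 3:00 PM + 13 h = Feb 16 2028 4:00 AM.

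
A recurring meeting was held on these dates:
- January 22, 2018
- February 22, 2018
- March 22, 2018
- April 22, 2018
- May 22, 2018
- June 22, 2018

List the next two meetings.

Each date is the 22nd; the gaps (31, 28, 31, 30, 31) track the month lengths.
The rule is the 22nd of each month.
July 2018: July 22, 2018.
August 2018: August 22, 2018.

July 22, 2018; August 22, 2018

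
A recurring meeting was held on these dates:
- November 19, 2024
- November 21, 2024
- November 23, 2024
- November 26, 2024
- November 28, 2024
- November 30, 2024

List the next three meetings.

December 3, 2024; December 5, 2024; December 7, 2024

Gaps: 2, 2, 3, 2, 2 days — not constant, but cyclic with period 3.
The events fall on every Tuesday, Thursday and Saturday.
The following Tuesday is December 3, 2024.
The following Thursday is December 5, 2024.
Next Saturday: December 7, 2024.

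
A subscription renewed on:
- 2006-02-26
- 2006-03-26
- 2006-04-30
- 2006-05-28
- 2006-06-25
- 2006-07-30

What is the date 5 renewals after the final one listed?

2006-12-31

Every date is a Sunday; gaps 28, 35, 28, 28, 35 days.
Each is the last Sunday of its month (at least one falls on the 29th or later, ruling out '4th Sunday').
August 2006 ends with Sunday 2006-08-27.
September 2006 ends with Sunday 2006-09-24.
Last Sunday of October 2006: 2006-10-29.
Last Sunday of November 2006: 2006-11-26.
Last Sunday of December 2006: 2006-12-31.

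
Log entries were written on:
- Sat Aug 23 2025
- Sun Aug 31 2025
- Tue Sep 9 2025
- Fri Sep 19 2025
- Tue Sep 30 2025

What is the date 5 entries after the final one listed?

Tue Dec 9 2025

Gaps: 8, 9, 10, 11 days — each gap is 1 larger than the previous one.
Next gap: 12 days. Tue Sep 30 2025 + 12 days = Sun Oct 12 2025.
Next gap: 13 days. Sun Oct 12 2025 + 13 days = Sat Oct 25 2025.
Next gap: 14 days. Sat Oct 25 2025 + 14 days = Sat Nov 8 2025.
Next gap: 15 days. Sat Nov 8 2025 + 15 days = Sun Nov 23 2025.
Next gap: 16 days. Sun Nov 23 2025 + 16 days = Tue Dec 9 2025.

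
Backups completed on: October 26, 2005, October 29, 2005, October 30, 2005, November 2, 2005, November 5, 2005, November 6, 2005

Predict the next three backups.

November 9, 2005; November 12, 2005; November 13, 2005

Gaps: 3, 1, 3, 3, 1 days — not constant, but cyclic with period 3.
The events fall on every Wednesday, Saturday and Sunday.
Next Wednesday: November 9, 2005.
The following Saturday is November 12, 2005.
The following Sunday is November 13, 2005.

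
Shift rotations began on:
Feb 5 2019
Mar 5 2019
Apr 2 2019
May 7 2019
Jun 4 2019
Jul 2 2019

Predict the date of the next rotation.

Gaps: 28, 28, 35, 28, 28 days — a mix of 28 and 35. Every date is a Tuesday.
Each is the 1st Tuesday of its month.
August 2019 — 1st Tuesday is Aug 6 2019.

Aug 6 2019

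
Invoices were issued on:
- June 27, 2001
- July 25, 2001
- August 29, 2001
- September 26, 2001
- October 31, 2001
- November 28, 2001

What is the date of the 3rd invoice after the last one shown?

Every date is a Wednesday; gaps 28, 35, 28, 35, 28 days.
Each is the last Wednesday of its month (at least one falls on the 29th or later, ruling out '4th Wednesday').
December 2001 ends with Wednesday December 26, 2001.
Last Wednesday of January 2002: January 30, 2002.
February 2002 ends with Wednesday February 27, 2002.

February 27, 2002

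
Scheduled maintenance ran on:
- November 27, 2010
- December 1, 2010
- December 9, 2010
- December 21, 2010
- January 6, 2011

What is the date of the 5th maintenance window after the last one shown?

May 26, 2011

Gaps: 4, 8, 12, 16 days — each gap is 4 larger than the previous one.
Next gap: 20 days. January 6, 2011 + 20 days = January 26, 2011.
Next gap: 24 days. January 26, 2011 + 24 days = February 19, 2011.
Next gap: 28 days. February 19, 2011 + 28 days = March 19, 2011.
Next gap: 32 days. March 19, 2011 + 32 days = April 20, 2011.
Next gap: 36 days. April 20, 2011 + 36 days = May 26, 2011.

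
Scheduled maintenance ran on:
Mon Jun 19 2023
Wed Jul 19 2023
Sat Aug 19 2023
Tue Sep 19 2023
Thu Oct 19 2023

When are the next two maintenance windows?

Sun Nov 19 2023, Tue Dec 19 2023

Each date is the 19th; the gaps (30, 31, 31, 30) track the month lengths.
The rule is the 19th of each month.
Next: November 2023 → Sun Nov 19 2023.
Next: December 2023 → Tue Dec 19 2023.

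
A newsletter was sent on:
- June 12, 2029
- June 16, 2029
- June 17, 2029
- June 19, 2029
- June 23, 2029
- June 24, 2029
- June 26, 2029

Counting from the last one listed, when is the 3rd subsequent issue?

The gap pattern 4, 1, 2, 4, 1, 2 repeats every 3 events.
These are the Tuesdays, Saturdays and Sundays of each week.
The following Saturday is June 30, 2029.
The following Sunday is July 1, 2029.
The following Tuesday is July 3, 2029.

July 3, 2029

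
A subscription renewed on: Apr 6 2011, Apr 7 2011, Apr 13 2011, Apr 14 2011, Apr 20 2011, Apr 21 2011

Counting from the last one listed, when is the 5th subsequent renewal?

The gap pattern 1, 6, 1, 6, 1 repeats every 2 events.
These are the Wednesdays and Thursdays of each week.
Next Wednesday: Apr 27 2011.
Next Thursday: Apr 28 2011.
The following Wednesday is May 4 2011.
Next Thursday: May 5 2011.
The following Wednesday is May 11 2011.

May 11 2011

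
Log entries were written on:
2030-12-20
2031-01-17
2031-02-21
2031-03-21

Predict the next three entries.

All dates are Fridays, 28, 35, 28 days apart.
Specifically, the 3rd Friday of each month.
April 2031 — 3rd Friday is 2031-04-18.
3rd Friday of May 2031: 2031-05-16.
3rd Friday of June 2031: 2031-06-20.

2031-04-18, 2031-05-16, 2031-06-20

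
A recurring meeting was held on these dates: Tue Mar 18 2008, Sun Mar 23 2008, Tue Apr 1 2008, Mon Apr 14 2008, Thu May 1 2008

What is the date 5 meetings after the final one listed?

Tue Sep 23 2008

Intervals are 5, 9, 13, 17 days — an arithmetic progression with common difference 4.
Next gap: 21 days. Thu May 1 2008 + 21 days = Thu May 22 2008.
Next gap: 25 days. Thu May 22 2008 + 25 days = Mon Jun 16 2008.
Next gap: 29 days. Mon Jun 16 2008 + 29 days = Tue Jul 15 2008.
Next gap: 33 days. Tue Jul 15 2008 + 33 days = Sun Aug 17 2008.
Next gap: 37 days. Sun Aug 17 2008 + 37 days = Tue Sep 23 2008.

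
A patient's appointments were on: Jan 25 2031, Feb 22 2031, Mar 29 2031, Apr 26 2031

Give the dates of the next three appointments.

All Saturdays; the gaps (28, 35, 28) vary with month length.
This is the last Saturday of each month.
Last Saturday of May 2031: May 31 2031.
June 2031 ends with Saturday Jun 28 2031.
July 2031 ends with Saturday Jul 26 2031.

May 31 2031, Jun 28 2031, Jul 26 2031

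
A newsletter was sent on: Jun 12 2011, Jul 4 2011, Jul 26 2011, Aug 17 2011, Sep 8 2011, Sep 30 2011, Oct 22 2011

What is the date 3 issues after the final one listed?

Gaps between consecutive events: 22, 22, 22, 22, 22, 22 days — a constant 22-day interval.
Oct 22 2011 + 22 days = Nov 13 2011.
Nov 13 2011 + 22 days = Dec 5 2011.
Dec 5 2011 + 22 days = Dec 27 2011.

Dec 27 2011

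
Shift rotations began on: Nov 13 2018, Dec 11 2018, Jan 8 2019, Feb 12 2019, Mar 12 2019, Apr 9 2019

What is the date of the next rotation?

May 14 2019

These are Tuesdays at 28- or 35-day spacing (28, 28, 35, 28, 28).
The pattern: 2nd Tuesday of the month.
May 2019 — 2nd Tuesday is May 14 2019.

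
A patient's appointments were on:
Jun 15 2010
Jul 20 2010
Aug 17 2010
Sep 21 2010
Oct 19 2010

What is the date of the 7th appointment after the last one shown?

All dates are Tuesdays, 35, 28, 35, 28 days apart.
Specifically, the 3rd Tuesday of each month.
November 2010 — 3rd Tuesday is Nov 16 2010.
3rd Tuesday of December 2010: Dec 21 2010.
3rd Tuesday of January 2011: Jan 18 2011.
February 2011 — 3rd Tuesday is Feb 15 2011.
3rd Tuesday of March 2011: Mar 15 2011.
April 2011 — 3rd Tuesday is Apr 19 2011.
3rd Tuesday of May 2011: May 17 2011.

May 17 2011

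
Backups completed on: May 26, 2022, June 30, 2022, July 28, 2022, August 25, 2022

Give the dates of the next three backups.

September 29, 2022; October 27, 2022; November 24, 2022

Every date is a Thursday; gaps 35, 28, 28 days.
Each is the last Thursday of its month (at least one falls on the 29th or later, ruling out '4th Thursday').
Last Thursday of September 2022: September 29, 2022.
Last Thursday of October 2022: October 27, 2022.
November 2022 ends with Thursday November 24, 2022.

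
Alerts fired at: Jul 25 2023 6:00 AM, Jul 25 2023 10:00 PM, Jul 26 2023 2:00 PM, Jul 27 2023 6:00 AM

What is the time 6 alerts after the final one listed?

Jul 31 2023 6:00 AM

The interval is a steady 16 hours (16, 16, 16).
Jul 27 2023 6:00 AM + 16 h = Jul 27 2023 10:00 PM.
Jul 27 2023 10:00 PM + 16 h = Jul 28 2023 2:00 PM.
Jul 28 2023 2:00 PM + 16 h = Jul 29 2023 6:00 AM.
Jul 29 2023 6:00 AM + 16 h = Jul 29 2023 10:00 PM.
Jul 29 2023 10:00 PM + 16 h = Jul 30 2023 2:00 PM.
Jul 30 2023 2:00 PM + 16 h = Jul 31 2023 6:00 AM.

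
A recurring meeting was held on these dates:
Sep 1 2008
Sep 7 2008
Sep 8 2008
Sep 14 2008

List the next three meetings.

The gap pattern 6, 1, 6 repeats every 2 events.
These are the Mondays and Sundays of each week.
Next Monday: Sep 15 2008.
Next Sunday: Sep 21 2008.
The following Monday is Sep 22 2008.

Sep 15 2008, Sep 21 2008, Sep 22 2008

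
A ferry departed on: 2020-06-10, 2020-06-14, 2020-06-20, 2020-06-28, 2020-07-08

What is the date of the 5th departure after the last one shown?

2020-09-26

Intervals are 4, 6, 8, 10 days — an arithmetic progression with common difference 2.
Next gap: 12 days. 2020-07-08 + 12 days = 2020-07-20.
Next gap: 14 days. 2020-07-20 + 14 days = 2020-08-03.
Next gap: 16 days. 2020-08-03 + 16 days = 2020-08-19.
Next gap: 18 days. 2020-08-19 + 18 days = 2020-09-06.
Next gap: 20 days. 2020-09-06 + 20 days = 2020-09-26.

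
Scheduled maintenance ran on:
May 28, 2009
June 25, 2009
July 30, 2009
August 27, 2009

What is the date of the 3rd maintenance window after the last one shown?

November 26, 2009

Every date is a Thursday; gaps 28, 35, 28 days.
Each is the last Thursday of its month (at least one falls on the 29th or later, ruling out '4th Thursday').
Last Thursday of September 2009: September 24, 2009.
October 2009 ends with Thursday October 29, 2009.
Last Thursday of November 2009: November 26, 2009.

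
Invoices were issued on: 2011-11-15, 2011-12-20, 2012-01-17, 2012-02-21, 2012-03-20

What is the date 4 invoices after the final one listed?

These are Tuesdays at 28- or 35-day spacing (35, 28, 35, 28).
The pattern: 3rd Tuesday of the month.
3rd Tuesday of April 2012: 2012-04-17.
3rd Tuesday of May 2012: 2012-05-15.
June 2012 — 3rd Tuesday is 2012-06-19.
3rd Tuesday of July 2012: 2012-07-17.

2012-07-17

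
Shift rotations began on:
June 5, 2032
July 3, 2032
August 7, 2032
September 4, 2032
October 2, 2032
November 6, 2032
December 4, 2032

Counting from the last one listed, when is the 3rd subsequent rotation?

Gaps: 28, 35, 28, 28, 35, 28 days — a mix of 28 and 35. Every date is a Saturday.
Each is the 1st Saturday of its month.
January 2033 — 1st Saturday is January 1, 2033.
February 2033 — 1st Saturday is February 5, 2033.
March 2033 — 1st Saturday is March 5, 2033.

March 5, 2033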